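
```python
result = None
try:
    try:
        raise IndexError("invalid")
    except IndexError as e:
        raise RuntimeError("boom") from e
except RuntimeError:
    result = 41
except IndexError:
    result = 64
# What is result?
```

Step-by-step execution trace:
1. Inner try raises IndexError; inner `except IndexError as e` catches it.
2. `raise RuntimeError(...) from e` raises RuntimeError (IndexError is attached as __cause__, but only RuntimeError is active).
3. Outer `except RuntimeError` matches → result = 41.
4. `except IndexError` is not reached.
Result: 41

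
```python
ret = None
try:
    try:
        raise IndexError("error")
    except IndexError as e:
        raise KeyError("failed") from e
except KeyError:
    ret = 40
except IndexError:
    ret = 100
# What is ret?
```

Step-by-step execution trace:
1. Inner try raises IndexError; inner `except IndexError as e` catches it.
2. `raise KeyError(...) from e` raises KeyError (IndexError is attached as __cause__, but only KeyError is active).
3. Outer `except KeyError` matches → ret = 40.
4. `except IndexError` is not reached.
Result: 40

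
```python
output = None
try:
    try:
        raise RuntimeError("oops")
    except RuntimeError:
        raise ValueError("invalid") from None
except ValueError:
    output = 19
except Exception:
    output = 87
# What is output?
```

Step-by-step execution trace:
1. Inner try raises RuntimeError; inner `except RuntimeError` catches it.
2. `raise ValueError(...) from None` raises ValueError (from None suppresses __context__, but the active exception is still ValueError).
3. Outer `except ValueError` matches → output = 19.
4. `except Exception` is not reached.
Result: 19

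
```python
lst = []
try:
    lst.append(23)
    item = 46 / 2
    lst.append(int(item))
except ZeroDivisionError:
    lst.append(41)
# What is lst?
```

Step-by-step execution trace:
1. try: `lst.append(23)` → lst = [23].
2. `item = 46 / 2` → item = 23.0. No exception raised.
3. `lst.append(int(item))` → lst = [23, 23].
4. `except ZeroDivisionError` is skipped (no exception was raised).
Result: [23, 23]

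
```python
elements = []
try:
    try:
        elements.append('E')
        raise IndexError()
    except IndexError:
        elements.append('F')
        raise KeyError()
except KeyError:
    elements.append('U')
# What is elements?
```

Step-by-step execution trace:
1. Inner try: `elements.append('E')` → elements = ['E'].
2. `raise IndexError()` raises IndexError.
3. Inner `except IndexError` matches → `elements.append('F')` → elements = ['E', 'F'].
4. `raise KeyError()` raises KeyError; propagates to outer try.
5. Outer `except KeyError` matches → `elements.append('U')` → elements = ['E', 'F', 'U'].
Result: ['E', 'F', 'U']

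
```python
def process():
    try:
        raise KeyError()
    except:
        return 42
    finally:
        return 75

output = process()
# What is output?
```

Step-by-step execution trace:
1. `process()` enters try: `raise KeyError()` raises KeyError.
2. bare `except` matches → `return 42` sets pending return value 42.
3. Before returning, `finally: return 75` runs and overrides the pending return.
4. process() returns 75 → output = 75.
Result: 75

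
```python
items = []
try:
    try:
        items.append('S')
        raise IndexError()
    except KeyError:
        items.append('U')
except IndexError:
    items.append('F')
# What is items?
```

Step-by-step execution trace:
1. Inner try: `items.append('S')` → items = ['S'].
2. `raise IndexError()` raises IndexError.
3. Inner `except KeyError` does not match IndexError; exception propagates to outer try.
4. Outer `except IndexError` matches → `items.append('F')` → items = ['S', 'F'].
Result: ['S', 'F']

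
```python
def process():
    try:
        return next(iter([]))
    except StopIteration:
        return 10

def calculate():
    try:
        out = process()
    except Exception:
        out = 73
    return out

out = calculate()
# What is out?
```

Step-by-step execution trace:
1. `calculate()` calls `process()`.
2. In process: `next(iter([]))` raises StopIteration; `except StopIteration` catches it → returns 10.
3. In calculate: `out = process()` → out = 10. No exception reaches calculate.
4. `except Exception` is skipped; calculate returns 10.
5. out = 10.
Result: 10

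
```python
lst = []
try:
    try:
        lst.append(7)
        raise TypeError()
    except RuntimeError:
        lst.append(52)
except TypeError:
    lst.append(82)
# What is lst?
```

Step-by-step execution trace:
1. Inner try: `lst.append(7)` → lst = [7].
2. `raise TypeError()` raises TypeError.
3. Inner `except RuntimeError` does not match TypeError; exception propagates to outer try.
4. Outer `except TypeError` matches → `lst.append(82)` → lst = [7, 82].
Result: [7, 82]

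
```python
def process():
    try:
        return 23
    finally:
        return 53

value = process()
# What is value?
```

Step-by-step execution trace:
1. `process()` enters try: `return 23` sets pending return value 23.
2. Before returning, `finally: return 53` runs and overrides the pending return.
3. process() returns 53 → value = 53.
Result: 53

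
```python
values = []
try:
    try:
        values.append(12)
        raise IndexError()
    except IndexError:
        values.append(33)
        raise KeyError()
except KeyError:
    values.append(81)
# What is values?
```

Step-by-step execution trace:
1. Inner try: `values.append(12)` → values = [12].
2. `raise IndexError()` raises IndexError.
3. Inner `except IndexError` matches → `values.append(33)` → values = [12, 33].
4. `raise KeyError()` raises KeyError; propagates to outer try.
5. Outer `except KeyError` matches → `values.append(81)` → values = [12, 33, 81].
Result: [12, 33, 81]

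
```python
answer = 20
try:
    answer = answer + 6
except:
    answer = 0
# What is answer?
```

Step-by-step execution trace:
1. answer starts at 20.
2. try: `answer = answer + 6` → answer = 26. No exception raised.
3. `except` is skipped.
Result: 26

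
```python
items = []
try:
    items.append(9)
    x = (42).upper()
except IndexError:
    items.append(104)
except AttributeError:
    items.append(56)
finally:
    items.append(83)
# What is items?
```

Step-by-step execution trace:
1. try: `items.append(9)` → items = [9].
2. `x = (42).upper()` raises AttributeError.
3. `except IndexError` does not match AttributeError; skipped.
4. `except AttributeError` matches → `items.append(56)` → items = [9, 56].
5. finally always runs: `items.append(83)` → items = [9, 56, 83].
Result: [9, 56, 83]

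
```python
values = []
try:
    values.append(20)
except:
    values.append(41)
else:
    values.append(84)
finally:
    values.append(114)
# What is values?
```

Step-by-step execution trace:
1. try: `values.append(20)` → values = [20]. No exception raised.
2. `except` is skipped.
3. `else` runs: `values.append(84)` → values = [20, 84].
4. `finally` always runs: `values.append(114)` → values = [20, 84, 114].
Result: [20, 84, 114]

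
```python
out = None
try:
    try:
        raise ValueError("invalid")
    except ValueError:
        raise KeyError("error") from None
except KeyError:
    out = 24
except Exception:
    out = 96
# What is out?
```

Step-by-step execution trace:
1. Inner try raises ValueError; inner `except ValueError` catches it.
2. `raise KeyError(...) from None` raises KeyError (from None suppresses __context__, but the active exception is still KeyError).
3. Outer `except KeyError` matches → out = 24.
4. `except Exception` is not reached.
Result: 24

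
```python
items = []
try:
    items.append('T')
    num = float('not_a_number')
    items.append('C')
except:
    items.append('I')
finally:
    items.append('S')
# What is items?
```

Step-by-step execution trace:
1. try: `items.append('T')` → items = ['T'].
2. `num = float('not_a_number')` raises ValueError; `items.append('C')` is not reached.
3. bare `except` matches → `items.append('I')` → items = ['T', 'I'].
4. finally always runs: `items.append('S')` → items = ['T', 'I', 'S'].
Result: ['T', 'I', 'S']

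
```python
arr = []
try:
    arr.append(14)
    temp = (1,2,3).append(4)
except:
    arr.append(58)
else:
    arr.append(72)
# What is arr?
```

Step-by-step execution trace:
1. try: `arr.append(14)` → arr = [14].
2. `temp = (1,2,3).append(4)` raises AttributeError.
3. bare `except` matches → `arr.append(58)` → arr = [14, 58].
4. `else` is skipped (an exception was raised).
Result: [14, 58]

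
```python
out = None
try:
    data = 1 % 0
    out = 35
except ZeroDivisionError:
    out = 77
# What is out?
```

Step-by-step execution trace:
1. `data = 1 % 0` raises ZeroDivisionError.
2. `out = 35` is not reached.
3. `except ZeroDivisionError` matches → out = 77.
Result: 77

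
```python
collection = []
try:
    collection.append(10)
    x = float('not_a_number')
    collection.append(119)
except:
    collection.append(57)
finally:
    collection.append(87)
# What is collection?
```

Step-by-step execution trace:
1. try: `collection.append(10)` → collection = [10].
2. `x = float('not_a_number')` raises ValueError; `collection.append(119)` is not reached.
3. bare `except` matches → `collection.append(57)` → collection = [10, 57].
4. finally always runs: `collection.append(87)` → collection = [10, 57, 87].
Result: [10, 57, 87]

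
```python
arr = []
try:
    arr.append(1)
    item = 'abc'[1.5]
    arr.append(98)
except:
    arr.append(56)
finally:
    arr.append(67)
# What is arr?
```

Step-by-step execution trace:
1. try: `arr.append(1)` → arr = [1].
2. `item = 'abc'[1.5]` raises TypeError; `arr.append(98)` is not reached.
3. bare `except` matches → `arr.append(56)` → arr = [1, 56].
4. finally always runs: `arr.append(67)` → arr = [1, 56, 67].
Result: [1, 56, 67]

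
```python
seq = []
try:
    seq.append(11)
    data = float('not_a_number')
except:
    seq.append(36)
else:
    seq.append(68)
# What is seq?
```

Step-by-step execution trace:
1. try: `seq.append(11)` → seq = [11].
2. `data = float('not_a_number')` raises ValueError.
3. bare `except` matches → `seq.append(36)` → seq = [11, 36].
4. `else` is skipped (an exception was raised).
Result: [11, 36]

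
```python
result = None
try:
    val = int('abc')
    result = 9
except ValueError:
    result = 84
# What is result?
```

Step-by-step execution trace:
1. `val = int('abc')` raises ValueError.
2. `result = 9` is not reached.
3. `except ValueError` matches → result = 84.
Result: 84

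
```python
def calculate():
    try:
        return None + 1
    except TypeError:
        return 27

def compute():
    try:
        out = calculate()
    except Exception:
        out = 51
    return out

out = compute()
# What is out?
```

Step-by-step execution trace:
1. `compute()` calls `calculate()`.
2. In calculate: `None + 1` raises TypeError; `except TypeError` catches it → returns 27.
3. In compute: `out = calculate()` → out = 27. No exception reaches compute.
4. `except Exception` is skipped; compute returns 27.
5. out = 27.
Result: 27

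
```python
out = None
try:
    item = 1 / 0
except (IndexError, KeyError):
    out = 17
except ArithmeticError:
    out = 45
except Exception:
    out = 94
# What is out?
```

Step-by-step execution trace:
1. `item = 1 / 0` raises ZeroDivisionError.
2. `except (IndexError, KeyError)` does not match ZeroDivisionError; skipped.
3. `except ArithmeticError` matches (ZeroDivisionError is a subclass of ArithmeticError) → out = 45.
4. `except Exception` is not reached.
Result: 45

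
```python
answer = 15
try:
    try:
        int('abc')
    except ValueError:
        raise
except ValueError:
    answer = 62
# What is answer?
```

Step-by-step execution trace:
1. Inner try: `int('abc')` raises ValueError.
2. Inner `except ValueError` matches; bare `raise` re-raises the same ValueError.
3. Outer `except ValueError` matches → answer = 62.
Result: 62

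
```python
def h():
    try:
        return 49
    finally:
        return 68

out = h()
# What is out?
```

Step-by-step execution trace:
1. `h()` enters try: `return 49` sets pending return value 49.
2. Before returning, `finally: return 68` runs and overrides the pending return.
3. h() returns 68 → out = 68.
Result: 68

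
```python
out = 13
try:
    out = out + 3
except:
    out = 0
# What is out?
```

Step-by-step execution trace:
1. out starts at 13.
2. try: `out = out + 3` → out = 16. No exception raised.
3. `except` is skipped.
Result: 16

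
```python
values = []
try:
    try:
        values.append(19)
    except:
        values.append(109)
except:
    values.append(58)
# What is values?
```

Step-by-step execution trace:
1. Inner try: `values.append(19)` → values = [19]. No exception raised.
2. Inner `except` is skipped.
3. Inner try completes normally; outer `except` is skipped.
Result: [19]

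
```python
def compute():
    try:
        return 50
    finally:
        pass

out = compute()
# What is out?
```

Step-by-step execution trace:
1. `compute()` enters try: `return 50` sets pending return value 50.
2. Before returning, `finally: pass` runs (no effect).
3. compute() returns 50 → out = 50.
Result: 50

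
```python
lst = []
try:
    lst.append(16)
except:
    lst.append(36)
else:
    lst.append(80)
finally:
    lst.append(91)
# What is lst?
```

Step-by-step execution trace:
1. try: `lst.append(16)` → lst = [16]. No exception raised.
2. `except` is skipped.
3. `else` runs: `lst.append(80)` → lst = [16, 80].
4. `finally` always runs: `lst.append(91)` → lst = [16, 80, 91].
Result: [16, 80, 91]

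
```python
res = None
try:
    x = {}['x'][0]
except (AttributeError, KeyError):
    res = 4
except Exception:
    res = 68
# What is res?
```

Step-by-step execution trace:
1. `x = {}['x'][0]` raises KeyError.
2. `except (AttributeError, KeyError)` matches (KeyError is in the tuple) → res = 4.
3. `except Exception` is not reached.
Result: 4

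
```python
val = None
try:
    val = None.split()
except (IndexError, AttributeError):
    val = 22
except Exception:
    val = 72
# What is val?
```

Step-by-step execution trace:
1. `val = None.split()` raises AttributeError.
2. `except (IndexError, AttributeError)` matches (AttributeError is in the tuple) → val = 22.
3. `except Exception` is not reached.
Result: 22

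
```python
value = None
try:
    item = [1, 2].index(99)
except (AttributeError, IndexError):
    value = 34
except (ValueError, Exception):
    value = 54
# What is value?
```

Step-by-step execution trace:
1. `item = [1, 2].index(99)` raises ValueError.
2. `except (AttributeError, IndexError)` does not match ValueError; skipped.
3. `except (ValueError, Exception)` matches (ValueError is in the tuple) → value = 54.
Result: 54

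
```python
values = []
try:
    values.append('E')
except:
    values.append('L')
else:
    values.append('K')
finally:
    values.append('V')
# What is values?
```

Step-by-step execution trace:
1. try: `values.append('E')` → values = ['E']. No exception raised.
2. `except` is skipped.
3. `else` runs: `values.append('K')` → values = ['E', 'K'].
4. `finally` always runs: `values.append('V')` → values = ['E', 'K', 'V'].
Result: ['E', 'K', 'V']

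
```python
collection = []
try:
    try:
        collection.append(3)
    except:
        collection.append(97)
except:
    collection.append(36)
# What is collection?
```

Step-by-step execution trace:
1. Inner try: `collection.append(3)` → collection = [3]. No exception raised.
2. Inner `except` is skipped.
3. Inner try completes normally; outer `except` is skipped.
Result: [3]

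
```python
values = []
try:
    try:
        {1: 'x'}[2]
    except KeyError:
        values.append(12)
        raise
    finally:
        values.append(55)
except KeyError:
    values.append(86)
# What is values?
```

Step-by-step execution trace:
1. Inner try: `{1: 'x'}[2]` raises KeyError.
2. Inner `except KeyError` matches → `values.append(12)` → values = [12].
3. bare `raise` re-raises KeyError.
4. Inner `finally` runs during unwinding: `values.append(55)` → values = [12, 55].
5. Outer `except KeyError` matches → `values.append(86)` → values = [12, 55, 86].
Result: [12, 55, 86]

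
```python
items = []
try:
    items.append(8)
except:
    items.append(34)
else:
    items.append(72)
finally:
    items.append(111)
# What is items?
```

Step-by-step execution trace:
1. try: `items.append(8)` → items = [8]. No exception raised.
2. `except` is skipped.
3. `else` runs: `items.append(72)` → items = [8, 72].
4. `finally` always runs: `items.append(111)` → items = [8, 72, 111].
Result: [8, 72, 111]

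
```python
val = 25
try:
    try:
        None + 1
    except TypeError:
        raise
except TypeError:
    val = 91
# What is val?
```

Step-by-step execution trace:
1. Inner try: `None + 1` raises TypeError.
2. Inner `except TypeError` matches; bare `raise` re-raises the same TypeError.
3. Outer `except TypeError` matches → val = 91.
Result: 91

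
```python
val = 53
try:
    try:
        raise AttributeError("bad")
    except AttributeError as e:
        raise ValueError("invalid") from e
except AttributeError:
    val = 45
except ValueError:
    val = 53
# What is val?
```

Step-by-step execution trace:
1. Inner try raises AttributeError; inner `except AttributeError as e` catches it.
2. `raise ValueError(...) from e` raises ValueError (AttributeError is attached as __cause__, but only ValueError is active).
3. Outer `except AttributeError` does not match ValueError; skipped.
4. Outer `except ValueError` matches → val = 53.
Result: 53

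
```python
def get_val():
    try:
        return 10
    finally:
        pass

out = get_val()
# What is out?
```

Step-by-step execution trace:
1. `get_val()` enters try: `return 10` sets pending return value 10.
2. Before returning, `finally: pass` runs (no effect).
3. get_val() returns 10 → out = 10.
Result: 10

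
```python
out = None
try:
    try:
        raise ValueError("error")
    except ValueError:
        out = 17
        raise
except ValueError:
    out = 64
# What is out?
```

Step-by-step execution trace:
1. Inner try: `raise ValueError("error")` raises ValueError.
2. Inner `except ValueError` matches → out = 17.
3. bare `raise` re-raises the same ValueError.
4. Outer `except ValueError` matches → out = 64.
Result: 64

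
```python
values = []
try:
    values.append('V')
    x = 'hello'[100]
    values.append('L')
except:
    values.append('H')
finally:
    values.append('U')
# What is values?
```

Step-by-step execution trace:
1. try: `values.append('V')` → values = ['V'].
2. `x = 'hello'[100]` raises IndexError; `values.append('L')` is not reached.
3. bare `except` matches → `values.append('H')` → values = ['V', 'H'].
4. finally always runs: `values.append('U')` → values = ['V', 'H', 'U'].
Result: ['V', 'H', 'U']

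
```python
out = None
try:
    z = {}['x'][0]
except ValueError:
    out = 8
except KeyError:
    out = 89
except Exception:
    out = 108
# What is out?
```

Step-by-step execution trace:
1. `z = {}['x'][0]` raises KeyError.
2. `except ValueError` does not match KeyError; skipped.
3. `except KeyError` matches → out = 89.
4. Remaining except clauses are skipped.
Result: 89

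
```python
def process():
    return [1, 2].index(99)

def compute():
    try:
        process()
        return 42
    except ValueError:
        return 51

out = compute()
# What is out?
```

Step-by-step execution trace:
1. `compute()` calls `process()`.
2. `process()` evaluates `[1, 2].index(99)`, which raises ValueError; it propagates to the caller.
3. `return 42` is not reached.
4. `except ValueError` in compute matches → returns 51.
5. out = 51.
Result: 51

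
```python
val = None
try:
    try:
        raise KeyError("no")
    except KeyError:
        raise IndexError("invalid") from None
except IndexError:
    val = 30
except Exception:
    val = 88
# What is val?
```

Step-by-step execution trace:
1. Inner try raises KeyError; inner `except KeyError` catches it.
2. `raise IndexError(...) from None` raises IndexError (from None suppresses __context__, but the active exception is still IndexError).
3. Outer `except IndexError` matches → val = 30.
4. `except Exception` is not reached.
Result: 30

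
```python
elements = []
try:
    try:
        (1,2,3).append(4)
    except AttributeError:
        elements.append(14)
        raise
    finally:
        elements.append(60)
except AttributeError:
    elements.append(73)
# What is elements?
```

Step-by-step execution trace:
1. Inner try: `(1,2,3).append(4)` raises AttributeError.
2. Inner `except AttributeError` matches → `elements.append(14)` → elements = [14].
3. bare `raise` re-raises AttributeError.
4. Inner `finally` runs during unwinding: `elements.append(60)` → elements = [14, 60].
5. Outer `except AttributeError` matches → `elements.append(73)` → elements = [14, 60, 73].
Result: [14, 60, 73]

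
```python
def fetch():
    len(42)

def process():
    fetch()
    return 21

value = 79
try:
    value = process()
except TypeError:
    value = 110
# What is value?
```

Step-by-step execution trace:
1. value starts at 79.
2. try: `process()` calls `fetch()`.
3. `fetch()` evaluates `len(42)`, which raises TypeError; it propagates through process (uncaught).
4. `return 21` in process is not reached; the assignment to value does not complete.
5. `except TypeError` matches → value = 110.
Result: 110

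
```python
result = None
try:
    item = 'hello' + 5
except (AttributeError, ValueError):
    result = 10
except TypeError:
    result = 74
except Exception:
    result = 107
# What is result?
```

Step-by-step execution trace:
1. `item = 'hello' + 5` raises TypeError.
2. `except (AttributeError, ValueError)` does not match TypeError; skipped.
3. `except TypeError` matches (exact type match) → result = 74.
4. `except Exception` is not reached.
Result: 74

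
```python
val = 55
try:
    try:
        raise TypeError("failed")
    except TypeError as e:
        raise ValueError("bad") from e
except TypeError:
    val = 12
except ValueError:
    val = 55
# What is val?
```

Step-by-step execution trace:
1. Inner try raises TypeError; inner `except TypeError as e` catches it.
2. `raise ValueError(...) from e` raises ValueError (TypeError is attached as __cause__, but only ValueError is active).
3. Outer `except TypeError` does not match ValueError; skipped.
4. Outer `except ValueError` matches → val = 55.
Result: 55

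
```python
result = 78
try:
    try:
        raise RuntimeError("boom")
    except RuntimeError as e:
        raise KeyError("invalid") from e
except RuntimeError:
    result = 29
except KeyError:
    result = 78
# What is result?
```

Step-by-step execution trace:
1. Inner try raises RuntimeError; inner `except RuntimeError as e` catches it.
2. `raise KeyError(...) from e` raises KeyError (RuntimeError is attached as __cause__, but only KeyError is active).
3. Outer `except RuntimeError` does not match KeyError; skipped.
4. Outer `except KeyError` matches → result = 78.
Result: 78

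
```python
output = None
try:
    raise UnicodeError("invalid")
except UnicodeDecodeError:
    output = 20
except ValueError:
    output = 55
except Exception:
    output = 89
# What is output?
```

Step-by-step execution trace:
1. `raise UnicodeError(...)` raises UnicodeError.
2. `except UnicodeDecodeError` does not match (UnicodeError is not a subclass of UnicodeDecodeError); skipped.
3. `except ValueError` matches (UnicodeError is a subclass of ValueError) → output = 55.
4. `except Exception` is not reached.
Result: 55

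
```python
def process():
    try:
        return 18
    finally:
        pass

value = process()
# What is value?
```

Step-by-step execution trace:
1. `process()` enters try: `return 18` sets pending return value 18.
2. Before returning, `finally: pass` runs (no effect).
3. process() returns 18 → value = 18.
Result: 18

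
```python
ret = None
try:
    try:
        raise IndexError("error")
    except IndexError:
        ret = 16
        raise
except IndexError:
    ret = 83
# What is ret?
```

Step-by-step execution trace:
1. Inner try: `raise IndexError("error")` raises IndexError.
2. Inner `except IndexError` matches → ret = 16.
3. bare `raise` re-raises the same IndexError.
4. Outer `except IndexError` matches → ret = 83.
Result: 83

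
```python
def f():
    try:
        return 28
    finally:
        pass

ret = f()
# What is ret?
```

Step-by-step execution trace:
1. `f()` enters try: `return 28` sets pending return value 28.
2. Before returning, `finally: pass` runs (no effect).
3. f() returns 28 → ret = 28.
Result: 28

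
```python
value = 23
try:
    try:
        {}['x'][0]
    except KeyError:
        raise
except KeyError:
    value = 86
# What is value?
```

Step-by-step execution trace:
1. Inner try: `{}['x'][0]` raises KeyError.
2. Inner `except KeyError` matches; bare `raise` re-raises the same KeyError.
3. Outer `except KeyError` matches → value = 86.
Result: 86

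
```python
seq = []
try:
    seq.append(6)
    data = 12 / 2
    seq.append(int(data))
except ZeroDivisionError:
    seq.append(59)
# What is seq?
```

Step-by-step execution trace:
1. try: `seq.append(6)` → seq = [6].
2. `data = 12 / 2` → data = 6.0. No exception raised.
3. `seq.append(int(data))` → seq = [6, 6].
4. `except ZeroDivisionError` is skipped (no exception was raised).
Result: [6, 6]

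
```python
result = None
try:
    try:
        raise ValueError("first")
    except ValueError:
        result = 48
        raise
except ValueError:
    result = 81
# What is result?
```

Step-by-step execution trace:
1. Inner try: `raise ValueError("first")` raises ValueError.
2. Inner `except ValueError` matches → result = 48.
3. bare `raise` re-raises the same ValueError.
4. Outer `except ValueError` matches → result = 81.
Result: 81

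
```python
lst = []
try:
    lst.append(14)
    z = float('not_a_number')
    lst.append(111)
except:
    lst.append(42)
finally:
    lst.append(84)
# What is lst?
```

Step-by-step execution trace:
1. try: `lst.append(14)` → lst = [14].
2. `z = float('not_a_number')` raises ValueError; `lst.append(111)` is not reached.
3. bare `except` matches → `lst.append(42)` → lst = [14, 42].
4. finally always runs: `lst.append(84)` → lst = [14, 42, 84].
Result: [14, 42, 84]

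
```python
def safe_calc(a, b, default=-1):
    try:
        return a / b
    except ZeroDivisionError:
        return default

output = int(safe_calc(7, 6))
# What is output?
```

Step-by-step execution trace:
1. `safe_calc(7, 6)` enters try: `return 7 / 6` → returns 1.1666666666666667. No exception raised.
2. `except ZeroDivisionError` is skipped.
3. `int(1.1666666666666667)` → 1 → output = 1.
Result: 1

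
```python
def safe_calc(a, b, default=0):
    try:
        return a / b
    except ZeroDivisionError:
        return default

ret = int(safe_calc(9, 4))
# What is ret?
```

Step-by-step execution trace:
1. `safe_calc(9, 4)` enters try: `return 9 / 4` → returns 2.25. No exception raised.
2. `except ZeroDivisionError` is skipped.
3. `int(2.25)` → 2 → ret = 2.
Result: 2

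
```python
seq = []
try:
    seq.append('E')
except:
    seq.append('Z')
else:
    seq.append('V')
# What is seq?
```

Step-by-step execution trace:
1. try: `seq.append('E')` → seq = ['E']. No exception raised.
2. `except` is skipped.
3. `else` runs (try completed without exception): `seq.append('V')` → seq = ['E', 'V'].
Result: ['E', 'V']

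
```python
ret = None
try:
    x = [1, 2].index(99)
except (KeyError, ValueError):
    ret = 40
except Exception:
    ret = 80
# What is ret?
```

Step-by-step execution trace:
1. `x = [1, 2].index(99)` raises ValueError.
2. `except (KeyError, ValueError)` matches (ValueError is in the tuple) → ret = 40.
3. `except Exception` is not reached.
Result: 40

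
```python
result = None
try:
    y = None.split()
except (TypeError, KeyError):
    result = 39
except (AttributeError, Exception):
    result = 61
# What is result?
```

Step-by-step execution trace:
1. `y = None.split()` raises AttributeError.
2. `except (TypeError, KeyError)` does not match AttributeError; skipped.
3. `except (AttributeError, Exception)` matches (AttributeError is in the tuple) → result = 61.
Result: 61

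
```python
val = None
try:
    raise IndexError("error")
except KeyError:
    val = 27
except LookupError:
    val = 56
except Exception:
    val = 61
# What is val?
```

Step-by-step execution trace:
1. `raise IndexError(...)` raises IndexError.
2. `except KeyError` does not match (IndexError is not a subclass of KeyError); skipped.
3. `except LookupError` matches (IndexError is a subclass of LookupError) → val = 56.
4. `except Exception` is not reached.
Result: 56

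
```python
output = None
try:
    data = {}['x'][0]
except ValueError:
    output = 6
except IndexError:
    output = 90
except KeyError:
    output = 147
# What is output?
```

Step-by-step execution trace:
1. `data = {}['x'][0]` raises KeyError.
2. `except ValueError` does not match KeyError; skipped.
3. `except IndexError` does not match KeyError; skipped.
4. `except KeyError` matches → output = 147.
Result: 147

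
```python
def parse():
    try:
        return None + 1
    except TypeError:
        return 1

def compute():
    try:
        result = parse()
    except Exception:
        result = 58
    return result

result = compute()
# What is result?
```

Step-by-step execution trace:
1. `compute()` calls `parse()`.
2. In parse: `None + 1` raises TypeError; `except TypeError` catches it → returns 1.
3. In compute: `result = parse()` → result = 1. No exception reaches compute.
4. `except Exception` is skipped; compute returns 1.
5. result = 1.
Result: 1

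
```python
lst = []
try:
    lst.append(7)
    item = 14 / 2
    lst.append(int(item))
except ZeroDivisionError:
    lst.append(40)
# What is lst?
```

Step-by-step execution trace:
1. try: `lst.append(7)` → lst = [7].
2. `item = 14 / 2` → item = 7.0. No exception raised.
3. `lst.append(int(item))` → lst = [7, 7].
4. `except ZeroDivisionError` is skipped (no exception was raised).
Result: [7, 7]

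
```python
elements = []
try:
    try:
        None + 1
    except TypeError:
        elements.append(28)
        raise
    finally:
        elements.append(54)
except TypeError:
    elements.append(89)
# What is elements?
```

Step-by-step execution trace:
1. Inner try: `None + 1` raises TypeError.
2. Inner `except TypeError` matches → `elements.append(28)` → elements = [28].
3. bare `raise` re-raises TypeError.
4. Inner `finally` runs during unwinding: `elements.append(54)` → elements = [28, 54].
5. Outer `except TypeError` matches → `elements.append(89)` → elements = [28, 54, 89].
Result: [28, 54, 89]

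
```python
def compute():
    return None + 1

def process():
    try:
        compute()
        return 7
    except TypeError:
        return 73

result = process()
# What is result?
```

Step-by-step execution trace:
1. `process()` calls `compute()`.
2. `compute()` evaluates `None + 1`, which raises TypeError; it propagates to the caller.
3. `return 7` is not reached.
4. `except TypeError` in process matches → returns 73.
5. result = 73.
Result: 73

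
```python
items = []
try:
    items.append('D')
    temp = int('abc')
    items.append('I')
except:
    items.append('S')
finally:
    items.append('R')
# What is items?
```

Step-by-step execution trace:
1. try: `items.append('D')` → items = ['D'].
2. `temp = int('abc')` raises ValueError; `items.append('I')` is not reached.
3. bare `except` matches → `items.append('S')` → items = ['D', 'S'].
4. finally always runs: `items.append('R')` → items = ['D', 'S', 'R'].
Result: ['D', 'S', 'R']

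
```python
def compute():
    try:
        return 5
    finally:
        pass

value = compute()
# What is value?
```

Step-by-step execution trace:
1. `compute()` enters try: `return 5` sets pending return value 5.
2. Before returning, `finally: pass` runs (no effect).
3. compute() returns 5 → value = 5.
Result: 5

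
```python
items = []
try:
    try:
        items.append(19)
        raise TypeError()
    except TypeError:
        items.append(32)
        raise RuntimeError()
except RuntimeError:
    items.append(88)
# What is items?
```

Step-by-step execution trace:
1. Inner try: `items.append(19)` → items = [19].
2. `raise TypeError()` raises TypeError.
3. Inner `except TypeError` matches → `items.append(32)` → items = [19, 32].
4. `raise RuntimeError()` raises RuntimeError; propagates to outer try.
5. Outer `except RuntimeError` matches → `items.append(88)` → items = [19, 32, 88].
Result: [19, 32, 88]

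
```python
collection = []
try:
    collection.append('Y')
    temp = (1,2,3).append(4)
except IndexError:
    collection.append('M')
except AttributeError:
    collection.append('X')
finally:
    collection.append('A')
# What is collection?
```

Step-by-step execution trace:
1. try: `collection.append('Y')` → collection = ['Y'].
2. `temp = (1,2,3).append(4)` raises AttributeError.
3. `except IndexError` does not match AttributeError; skipped.
4. `except AttributeError` matches → `collection.append('X')` → collection = ['Y', 'X'].
5. finally always runs: `collection.append('A')` → collection = ['Y', 'X', 'A'].
Result: ['Y', 'X', 'A']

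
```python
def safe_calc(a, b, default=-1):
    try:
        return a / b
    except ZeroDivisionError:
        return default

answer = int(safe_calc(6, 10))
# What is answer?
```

Step-by-step execution trace:
1. `safe_calc(6, 10)` enters try: `return 6 / 10` → returns 0.6. No exception raised.
2. `except ZeroDivisionError` is skipped.
3. `int(0.6)` → 0 → answer = 0.
Result: 0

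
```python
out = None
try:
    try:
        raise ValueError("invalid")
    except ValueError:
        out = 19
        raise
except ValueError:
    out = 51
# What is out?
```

Step-by-step execution trace:
1. Inner try: `raise ValueError("invalid")` raises ValueError.
2. Inner `except ValueError` matches → out = 19.
3. bare `raise` re-raises the same ValueError.
4. Outer `except ValueError` matches → out = 51.
Result: 51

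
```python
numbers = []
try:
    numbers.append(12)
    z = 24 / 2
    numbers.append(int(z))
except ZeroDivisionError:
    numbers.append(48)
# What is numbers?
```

Step-by-step execution trace:
1. try: `numbers.append(12)` → numbers = [12].
2. `z = 24 / 2` → z = 12.0. No exception raised.
3. `numbers.append(int(z))` → numbers = [12, 12].
4. `except ZeroDivisionError` is skipped (no exception was raised).
Result: [12, 12]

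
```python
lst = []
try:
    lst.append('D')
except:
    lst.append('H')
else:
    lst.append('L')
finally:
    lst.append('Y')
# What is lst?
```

Step-by-step execution trace:
1. try: `lst.append('D')` → lst = ['D']. No exception raised.
2. `except` is skipped.
3. `else` runs: `lst.append('L')` → lst = ['D', 'L'].
4. `finally` always runs: `lst.append('Y')` → lst = ['D', 'L', 'Y'].
Result: ['D', 'L', 'Y']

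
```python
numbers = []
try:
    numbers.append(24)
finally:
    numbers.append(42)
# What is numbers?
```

Step-by-step execution trace:
1. try: `numbers.append(24)` → numbers = [24].
2. The try body completes without raising.
3. finally always runs: `numbers.append(42)` → numbers = [24, 42].
Result: [24, 42]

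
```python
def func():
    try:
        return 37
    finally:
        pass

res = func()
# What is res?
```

Step-by-step execution trace:
1. `func()` enters try: `return 37` sets pending return value 37.
2. Before returning, `finally: pass` runs (no effect).
3. func() returns 37 → res = 37.
Result: 37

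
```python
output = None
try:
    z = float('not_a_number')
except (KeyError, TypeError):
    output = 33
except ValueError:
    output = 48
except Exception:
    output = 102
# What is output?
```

Step-by-step execution trace:
1. `z = float('not_a_number')` raises ValueError.
2. `except (KeyError, TypeError)` does not match ValueError; skipped.
3. `except ValueError` matches (exact type match) → output = 48.
4. `except Exception` is not reached.
Result: 48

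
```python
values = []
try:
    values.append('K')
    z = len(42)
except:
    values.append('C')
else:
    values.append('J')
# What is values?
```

Step-by-step execution trace:
1. try: `values.append('K')` → values = ['K'].
2. `z = len(42)` raises TypeError.
3. bare `except` matches → `values.append('C')` → values = ['K', 'C'].
4. `else` is skipped (an exception was raised).
Result: ['K', 'C']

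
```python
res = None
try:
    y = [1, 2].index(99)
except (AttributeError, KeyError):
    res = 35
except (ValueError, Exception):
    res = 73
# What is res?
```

Step-by-step execution trace:
1. `y = [1, 2].index(99)` raises ValueError.
2. `except (AttributeError, KeyError)` does not match ValueError; skipped.
3. `except (ValueError, Exception)` matches (ValueError is in the tuple) → res = 73.
Result: 73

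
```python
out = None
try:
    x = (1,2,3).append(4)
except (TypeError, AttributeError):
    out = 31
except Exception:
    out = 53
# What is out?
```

Step-by-step execution trace:
1. `x = (1,2,3).append(4)` raises AttributeError.
2. `except (TypeError, AttributeError)` matches (AttributeError is in the tuple) → out = 31.
3. `except Exception` is not reached.
Result: 31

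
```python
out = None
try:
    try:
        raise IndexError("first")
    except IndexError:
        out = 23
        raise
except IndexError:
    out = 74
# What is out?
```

Step-by-step execution trace:
1. Inner try: `raise IndexError("first")` raises IndexError.
2. Inner `except IndexError` matches → out = 23.
3. bare `raise` re-raises the same IndexError.
4. Outer `except IndexError` matches → out = 74.
Result: 74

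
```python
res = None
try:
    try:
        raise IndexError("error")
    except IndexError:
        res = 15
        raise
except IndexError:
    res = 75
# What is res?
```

Step-by-step execution trace:
1. Inner try: `raise IndexError("error")` raises IndexError.
2. Inner `except IndexError` matches → res = 15.
3. bare `raise` re-raises the same IndexError.
4. Outer `except IndexError` matches → res = 75.
Result: 75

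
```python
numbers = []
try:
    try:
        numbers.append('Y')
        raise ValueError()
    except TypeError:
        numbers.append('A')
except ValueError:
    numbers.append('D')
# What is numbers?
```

Step-by-step execution trace:
1. Inner try: `numbers.append('Y')` → numbers = ['Y'].
2. `raise ValueError()` raises ValueError.
3. Inner `except TypeError` does not match ValueError; exception propagates to outer try.
4. Outer `except ValueError` matches → `numbers.append('D')` → numbers = ['Y', 'D'].
Result: ['Y', 'D']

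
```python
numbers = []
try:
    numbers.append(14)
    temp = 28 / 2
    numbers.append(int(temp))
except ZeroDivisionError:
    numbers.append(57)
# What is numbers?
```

Step-by-step execution trace:
1. try: `numbers.append(14)` → numbers = [14].
2. `temp = 28 / 2` → temp = 14.0. No exception raised.
3. `numbers.append(int(temp))` → numbers = [14, 14].
4. `except ZeroDivisionError` is skipped (no exception was raised).
Result: [14, 14]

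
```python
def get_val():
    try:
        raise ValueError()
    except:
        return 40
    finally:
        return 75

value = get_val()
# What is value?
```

Step-by-step execution trace:
1. `get_val()` enters try: `raise ValueError()` raises ValueError.
2. bare `except` matches → `return 40` sets pending return value 40.
3. Before returning, `finally: return 75` runs and overrides the pending return.
4. get_val() returns 75 → value = 75.
Result: 75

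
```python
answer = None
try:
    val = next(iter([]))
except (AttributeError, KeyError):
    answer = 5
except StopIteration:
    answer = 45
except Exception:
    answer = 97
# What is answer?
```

Step-by-step execution trace:
1. `val = next(iter([]))` raises StopIteration.
2. `except (AttributeError, KeyError)` does not match StopIteration; skipped.
3. `except StopIteration` matches (exact type match) → answer = 45.
4. `except Exception` is not reached.
Result: 45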